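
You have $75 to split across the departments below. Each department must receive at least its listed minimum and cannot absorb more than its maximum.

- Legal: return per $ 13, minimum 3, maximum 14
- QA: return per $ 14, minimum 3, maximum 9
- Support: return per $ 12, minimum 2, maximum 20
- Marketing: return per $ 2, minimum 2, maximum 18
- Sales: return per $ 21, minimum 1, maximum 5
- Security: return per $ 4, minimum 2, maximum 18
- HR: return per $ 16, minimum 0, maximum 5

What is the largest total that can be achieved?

813

Meeting every minimum uses 3+3+2+2+1+2+0 = 13 $, leaving 62.
Highest return per $ first: Sales 21 > HR 16 > QA 14 > Legal 13 > Support 12 > Security 4 > Marketing 2.
Sales: +4 to 5 (cap) — 58 left.
Give HR 5 more to hit its cap of 5 — 53 left.
QA: +6 to 9 (cap) — 47 left.
Legal takes 11 more to reach its cap of 14 — 36 left.
Support takes 18 more to reach its cap of 20 — 18 left.
Give Security 16 more to hit its cap of 18 — 2 left.
Marketing: +2 (room for 16) → 4. Pool exhausted.
Total = 13×14 + 14×9 + 12×20 + 2×4 + 21×5 + 4×18 + 16×5 = 813.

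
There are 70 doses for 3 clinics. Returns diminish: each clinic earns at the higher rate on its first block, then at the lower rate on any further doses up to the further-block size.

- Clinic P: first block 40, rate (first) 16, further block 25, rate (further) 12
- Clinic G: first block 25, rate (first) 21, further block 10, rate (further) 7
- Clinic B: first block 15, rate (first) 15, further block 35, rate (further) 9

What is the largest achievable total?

Treat each block as its own option and order by rate: Clinic G/first 21 > Clinic P/first 16 > Clinic B/first 15 > Clinic P/second 12 > Clinic B/second 9 > Clinic G/second 7.
Clinic G first at 21: fill all 25 — 45 left.
Clinic P first at 16: fill all 40 — 5 left.
5 remain; put them into Clinic B first at 15.
Total = 21×25 + 16×40 + 15×5 = 1240.

1240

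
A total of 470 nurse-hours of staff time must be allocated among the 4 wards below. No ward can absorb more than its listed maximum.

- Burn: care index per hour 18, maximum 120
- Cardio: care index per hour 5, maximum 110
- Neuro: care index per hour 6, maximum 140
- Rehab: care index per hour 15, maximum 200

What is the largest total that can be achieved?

Order the wards by care index per hour: Burn 18 > Rehab 15 > Neuro 6 > Cardio 5.
Burn takes 120 to reach its cap of 120 ; 350 left.
Rehab: +200 to 200 (cap) ; 150 left.
Neuro: +140 to 140 (cap) ; 10 left.
Cardio has room for 110 but only 10 remain, so it gets 10.
Total = 18×120 + 5×10 + 6×140 + 15×200 = 6050.

6050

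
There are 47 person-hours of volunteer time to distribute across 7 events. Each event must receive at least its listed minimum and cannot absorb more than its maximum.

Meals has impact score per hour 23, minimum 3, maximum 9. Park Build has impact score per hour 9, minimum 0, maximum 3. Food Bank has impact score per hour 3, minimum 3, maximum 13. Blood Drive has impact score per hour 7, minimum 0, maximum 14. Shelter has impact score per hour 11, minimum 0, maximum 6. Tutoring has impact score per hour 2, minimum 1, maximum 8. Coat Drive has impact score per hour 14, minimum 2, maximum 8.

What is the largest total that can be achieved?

530

Meeting every minimum uses 3+0+3+0+0+1+2 = 9 person-hours, leaving 38.
Order the events by impact score per hour: Meals 23 > Coat Drive 14 > Shelter 11 > Park Build 9 > Blood Drive 7 > Food Bank 3 > Tutoring 2.
Meals: +6 to 9 (cap) → 32 left.
Coat Drive takes 6 more to reach its cap of 8 → 26 left.
Shelter: +6 to 6 (cap) → 20 left.
Park Build: +3 to 3 (cap) → 17 left.
Blood Drive: +14 to 14 (cap) → 3 left.
Only 3 left; Food Bank takes them to reach 6.
Total = 23×9 + 9×3 + 3×6 + 7×14 + 11×6 + 2×1 + 14×8 = 530.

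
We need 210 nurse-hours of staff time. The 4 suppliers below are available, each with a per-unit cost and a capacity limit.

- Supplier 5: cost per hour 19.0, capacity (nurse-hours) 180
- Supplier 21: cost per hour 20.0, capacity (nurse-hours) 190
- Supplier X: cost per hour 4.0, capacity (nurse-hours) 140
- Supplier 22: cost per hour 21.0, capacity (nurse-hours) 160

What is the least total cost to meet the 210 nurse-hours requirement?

1890

Cheapest first:
Supplier X at 4.0: take all 140 nurse-hours → 70 still needed.
Take 70 from Supplier 5 at 19.0 to finish.
Supplier 21, Supplier 22: unused.
Cost = 140×4.0 + 70×19.0 = 1890.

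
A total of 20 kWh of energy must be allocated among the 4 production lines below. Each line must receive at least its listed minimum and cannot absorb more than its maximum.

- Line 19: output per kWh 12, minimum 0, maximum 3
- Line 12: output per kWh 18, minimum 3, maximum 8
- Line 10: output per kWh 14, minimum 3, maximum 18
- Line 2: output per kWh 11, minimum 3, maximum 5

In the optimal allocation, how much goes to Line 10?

Meeting every minimum uses 0+3+3+3 = 9 kWh, leaving 11.
Order the production lines by output per kWh: Line 12 18 > Line 10 14 > Line 19 12 > Line 2 11.
Line 12 takes 5 more to reach its cap of 8 ; 6 left.
Line 10: +6 (room for 15) → 9. Pool exhausted.

9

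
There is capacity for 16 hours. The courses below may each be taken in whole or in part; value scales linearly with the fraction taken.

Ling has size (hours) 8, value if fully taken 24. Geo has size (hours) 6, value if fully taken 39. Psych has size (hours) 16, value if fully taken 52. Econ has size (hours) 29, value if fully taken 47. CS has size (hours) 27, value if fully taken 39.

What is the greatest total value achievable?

Sort by value density: Geo 39/6≈6.5, Psych 52/16≈3.25, Ling 24/8≈3, Econ 47/29≈1.62, CS 39/27≈1.44.
Geo: take in full, 6 hours for value 39 ; 10 left.
Only 10 hours remain; take 10/16 of Psych for value 52×10/16 = 32.5.
Total value = 71.5.

71.5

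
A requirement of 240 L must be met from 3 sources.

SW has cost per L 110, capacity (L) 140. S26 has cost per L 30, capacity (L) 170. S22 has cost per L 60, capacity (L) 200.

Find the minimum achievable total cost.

Cheapest first:
S26 (30): use full 170 — 70 L to go.
Take 70 from S22 at 60 to finish.
SW: unused.
Cost = 170×30 + 70×60 = 9300.

9300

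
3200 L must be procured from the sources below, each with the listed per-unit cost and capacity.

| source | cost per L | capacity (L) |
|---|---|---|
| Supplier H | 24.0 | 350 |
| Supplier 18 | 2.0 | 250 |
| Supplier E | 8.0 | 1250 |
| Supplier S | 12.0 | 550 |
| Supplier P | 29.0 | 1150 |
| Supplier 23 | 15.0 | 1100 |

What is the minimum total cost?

Cheapest first:
Supplier 18 (2.0): use full 250 → 2950 L to go.
Supplier E (8.0): use full 1250 → 1700 L to go.
Take 550 from Supplier S at 12.0 → need 1150 more.
Supplier 23 (15.0): use full 1100 → 50 L to go.
Take 50 from Supplier H at 24.0 to finish.
Supplier P: unused.
Cost = 250×2.0 + 1250×8.0 + 550×12.0 + 1100×15.0 + 50×24.0 = 34800.

34800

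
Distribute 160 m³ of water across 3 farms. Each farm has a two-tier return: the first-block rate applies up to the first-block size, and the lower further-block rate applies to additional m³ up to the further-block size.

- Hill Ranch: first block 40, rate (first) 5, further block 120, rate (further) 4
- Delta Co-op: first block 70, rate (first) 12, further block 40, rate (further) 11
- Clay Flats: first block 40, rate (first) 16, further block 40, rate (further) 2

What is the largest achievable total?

1970

Rank every tier by rate: Clay Flats/tier1 16 > Delta Co-op/tier1 12 > Delta Co-op/tier2 11 > Hill Ranch/tier1 5 > Hill Ranch/tier2 4 > Clay Flats/tier2 2.
Fill Clay Flats tier1 block (40 at 16) — 120 left.
Delta Co-op/tier1 (12): +70 — 50 left.
Fill Delta Co-op tier2 block (40 at 11) — 10 left.
Hill Ranch/tier1: +10 of 40 at 5; pool empty.
Total = 16×40 + 12×70 + 11×40 + 5×10 = 1970.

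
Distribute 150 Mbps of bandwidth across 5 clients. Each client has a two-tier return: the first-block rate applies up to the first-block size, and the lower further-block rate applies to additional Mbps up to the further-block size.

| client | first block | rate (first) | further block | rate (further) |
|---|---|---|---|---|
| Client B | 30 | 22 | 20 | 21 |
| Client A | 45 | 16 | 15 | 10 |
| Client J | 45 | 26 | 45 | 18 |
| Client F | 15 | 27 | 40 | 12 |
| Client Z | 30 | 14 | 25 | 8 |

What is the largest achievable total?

Rank every tier by rate: Client F/first 27 > Client J/first 26 > Client B/first 22 > Client B/second 21 > Client J/second 18 > Client A/first 16 > Client Z/first 14 > Client F/second 12 > Client A/second 10 > Client Z/second 8.
Fill Client F first block (15 at 27) ; 135 left.
Fill Client J first block (45 at 26) ; 90 left.
Client B/first (22): +30 ; 60 left.
Fill Client B second block (20 at 21) ; 40 left.
Client J/second: +40 of 45 at 18; pool empty.
Total = 27×15 + 26×45 + 22×30 + 21×20 + 18×40 = 3375.

3375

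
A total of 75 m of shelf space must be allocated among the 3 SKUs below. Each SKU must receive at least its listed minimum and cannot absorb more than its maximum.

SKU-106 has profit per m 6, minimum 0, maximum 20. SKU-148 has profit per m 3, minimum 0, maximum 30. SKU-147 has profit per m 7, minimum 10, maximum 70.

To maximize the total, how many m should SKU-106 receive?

5

Meeting every minimum uses 0+0+10 = 10 m, leaving 65.
Highest profit per m first: SKU-147 7 > SKU-106 6 > SKU-148 3.
Give SKU-147 60 more to hit its cap of 70 ; 5 left.
SKU-106: +5 (room for 20) → 5. Pool exhausted.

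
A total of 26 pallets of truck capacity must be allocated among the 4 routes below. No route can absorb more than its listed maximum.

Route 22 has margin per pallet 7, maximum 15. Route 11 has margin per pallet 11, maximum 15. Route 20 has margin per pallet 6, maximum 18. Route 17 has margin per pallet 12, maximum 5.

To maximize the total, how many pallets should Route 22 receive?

Rank by margin per pallet: Route 17 12 > Route 11 11 > Route 22 7 > Route 20 6.
Route 17 takes 5 to reach its cap of 5 → 21 left.
Give Route 11 15 to hit its cap of 15 → 6 left.
Route 22: +6 (room for 15) → 6. Pool exhausted.

6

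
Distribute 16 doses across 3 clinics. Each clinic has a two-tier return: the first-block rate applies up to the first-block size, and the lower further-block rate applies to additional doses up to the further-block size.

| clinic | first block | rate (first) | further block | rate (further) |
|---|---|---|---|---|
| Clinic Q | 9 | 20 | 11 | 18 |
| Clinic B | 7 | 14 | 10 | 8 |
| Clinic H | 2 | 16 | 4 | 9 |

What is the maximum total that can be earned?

Treat each block as its own option and order by rate: Clinic Q/T1 20 > Clinic Q/T2 18 > Clinic H/T1 16 > Clinic B/T1 14 > Clinic H/T2 9 > Clinic B/T2 8.
Fill Clinic Q T1 block (9 at 20) — 7 left.
Clinic Q/T2: +7 of 11 at 18; pool empty.
Total = 20×9 + 18×7 = 306.

306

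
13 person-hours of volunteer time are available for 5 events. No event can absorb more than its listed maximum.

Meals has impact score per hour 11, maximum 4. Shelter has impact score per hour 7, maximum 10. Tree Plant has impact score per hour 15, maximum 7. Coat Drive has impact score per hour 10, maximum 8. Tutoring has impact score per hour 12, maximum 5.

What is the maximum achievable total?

176

Highest impact score per hour first: Tree Plant 15 > Tutoring 12 > Meals 11 > Coat Drive 10 > Shelter 7.
Give Tree Plant 7 to hit its cap of 7 → 6 left.
Tutoring takes 5 to reach its cap of 5 → 1 left.
Only 1 left; Meals takes them to reach 1.
Total = 11×1 + 15×7 + 12×5 = 176.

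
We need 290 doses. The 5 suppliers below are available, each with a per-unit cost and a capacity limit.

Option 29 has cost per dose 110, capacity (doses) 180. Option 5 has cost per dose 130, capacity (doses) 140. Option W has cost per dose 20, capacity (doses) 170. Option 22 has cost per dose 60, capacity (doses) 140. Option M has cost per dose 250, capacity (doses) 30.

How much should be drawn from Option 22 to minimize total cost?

120

Fill from the cheapest supplier first.
Option W at 20: take all 170 doses → 120 still needed.
Take 120 from Option 22 at 60 to finish.
Option 29, Option 5, Option M: unused.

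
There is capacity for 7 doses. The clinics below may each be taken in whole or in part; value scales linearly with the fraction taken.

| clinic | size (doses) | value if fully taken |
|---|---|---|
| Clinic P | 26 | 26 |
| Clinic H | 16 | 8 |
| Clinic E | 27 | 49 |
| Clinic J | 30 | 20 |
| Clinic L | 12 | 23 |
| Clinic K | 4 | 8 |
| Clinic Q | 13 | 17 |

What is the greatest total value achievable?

Sort by value density: Clinic K 8/4≈2, Clinic L 23/12≈1.92, Clinic E 49/27≈1.81, Clinic Q 17/13≈1.31, Clinic P 26/26≈1, Clinic J 20/30≈0.667, Clinic H 8/16≈0.5.
All 4 doses of Clinic K fit (value 8) → 3 remain.
Fill the last 3 doses with part of Clinic L: 3/12 of it earns 5.75.
Total value = 13.75.

13.75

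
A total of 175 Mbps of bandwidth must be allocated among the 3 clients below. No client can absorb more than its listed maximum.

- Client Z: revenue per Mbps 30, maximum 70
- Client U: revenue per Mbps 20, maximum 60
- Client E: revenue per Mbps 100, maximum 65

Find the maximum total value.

9400

Rank by revenue per Mbps: Client E 100 > Client Z 30 > Client U 20.
Client E: +65 to 65 (cap) — 110 left.
Give Client Z 70 to hit its cap of 70 — 40 left.
Client U has room for 60 but only 40 remain, so it gets 40.
Total = 30×70 + 20×40 + 100×65 = 9400.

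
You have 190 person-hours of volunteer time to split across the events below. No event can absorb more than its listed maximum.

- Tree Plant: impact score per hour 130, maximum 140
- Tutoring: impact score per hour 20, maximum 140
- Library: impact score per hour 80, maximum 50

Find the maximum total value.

Rank by impact score per hour: Tree Plant 130 > Library 80 > Tutoring 20.
Tree Plant: +140 to 140 (cap) → 50 left.
Library: +50 to 50 (cap) → 0 left.
Total = 130×140 + 80×50 = 22200.

22200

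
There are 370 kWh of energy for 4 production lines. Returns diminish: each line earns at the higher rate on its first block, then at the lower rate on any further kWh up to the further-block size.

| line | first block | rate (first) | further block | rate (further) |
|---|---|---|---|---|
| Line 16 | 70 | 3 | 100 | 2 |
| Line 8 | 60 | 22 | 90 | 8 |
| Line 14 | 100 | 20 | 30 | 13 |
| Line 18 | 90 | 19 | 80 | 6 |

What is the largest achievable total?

Rank every tier by rate: Line 8/first 22 > Line 14/first 20 > Line 18/first 19 > Line 14/second 13 > Line 8/second 8 > Line 18/second 6 > Line 16/first 3 > Line 16/second 2.
Line 8 first at 22: fill all 60 — 310 left.
Line 14 first at 20: fill all 100 — 210 left.
Line 18 first at 19: fill all 90 — 120 left.
Fill Line 14 second block (30 at 13) — 90 left.
Line 8/second (8): +90 — 0 left.
Total = 22×60 + 20×100 + 19×90 + 13×30 + 8×90 = 6140.

6140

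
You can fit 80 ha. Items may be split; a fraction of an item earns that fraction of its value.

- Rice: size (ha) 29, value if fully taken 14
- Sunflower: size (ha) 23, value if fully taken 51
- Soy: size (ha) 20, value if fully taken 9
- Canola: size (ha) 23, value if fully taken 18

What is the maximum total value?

Rank by value-to-size ratio: Sunflower 51/23≈2.22, Canola 18/23≈0.783, Rice 14/29≈0.483, Soy 9/20≈0.45.
Take all of Sunflower (23 ha, value 51) → 57 ha left.
Take all of Canola (23 ha, value 18) → 34 ha left.
Rice: take in full, 29 ha for value 14 → 5 left.
Only 5 ha remain; take 5/20 of Soy for value 9×5/20 = 2.25.
Total value = 85.25.

85.25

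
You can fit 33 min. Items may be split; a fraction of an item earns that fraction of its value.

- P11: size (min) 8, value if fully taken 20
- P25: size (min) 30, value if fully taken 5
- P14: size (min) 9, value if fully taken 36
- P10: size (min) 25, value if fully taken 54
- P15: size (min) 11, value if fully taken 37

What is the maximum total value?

Best value per unit of size first: P14 36/9≈4, P15 37/11≈3.36, P11 20/8≈2.5, P10 54/25≈2.16, P25 5/30≈0.167.
All 9 min of P14 fit (value 36) → 24 remain.
P15: take in full, 11 min for value 37 → 13 left.
All 8 min of P11 fit (value 20) → 5 remain.
Fill the last 5 min with part of P10: 5/25 of it earns 10.8.
Total value = 103.8.

103.8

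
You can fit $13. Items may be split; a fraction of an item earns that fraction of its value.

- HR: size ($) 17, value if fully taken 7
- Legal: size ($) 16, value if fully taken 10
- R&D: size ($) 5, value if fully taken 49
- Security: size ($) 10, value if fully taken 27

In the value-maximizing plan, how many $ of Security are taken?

Rank by value-to-size ratio: R&D 49/5≈9.8, Security 27/10≈2.7, Legal 10/16≈0.625, HR 7/17≈0.412.
All 5 $ of R&D fit (value 49) — 8 remain.
Fill the last 8 $ with part of Security: 8/10 of it earns 21.6.

8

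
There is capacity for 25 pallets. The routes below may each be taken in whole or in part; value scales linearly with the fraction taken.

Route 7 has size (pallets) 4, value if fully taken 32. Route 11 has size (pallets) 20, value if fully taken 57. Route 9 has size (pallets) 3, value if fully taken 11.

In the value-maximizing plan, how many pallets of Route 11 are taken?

18

Sort by value density: Route 7 32/4≈8, Route 9 11/3≈3.67, Route 11 57/20≈2.85.
Take all of Route 7 (4 pallets, value 32) — 21 pallets left.
Take all of Route 9 (3 pallets, value 11) — 18 pallets left.
Only 18 pallets remain; take 18/20 of Route 11 for value 57×18/20 = 51.3.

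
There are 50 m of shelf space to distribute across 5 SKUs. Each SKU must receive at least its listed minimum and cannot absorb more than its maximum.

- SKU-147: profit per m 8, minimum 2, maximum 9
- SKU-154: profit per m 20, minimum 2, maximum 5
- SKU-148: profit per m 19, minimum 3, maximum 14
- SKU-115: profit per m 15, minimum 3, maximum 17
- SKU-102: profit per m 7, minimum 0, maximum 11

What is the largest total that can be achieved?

728

Meeting every minimum uses 2+2+3+3+0 = 10 m, leaving 40.
Order the SKUs by profit per m: SKU-154 20 > SKU-148 19 > SKU-115 15 > SKU-147 8 > SKU-102 7.
SKU-154: +3 to 5 (cap) → 37 left.
SKU-148 takes 11 more to reach its cap of 14 → 26 left.
Give SKU-115 14 more to hit its cap of 17 → 12 left.
Give SKU-147 7 more to hit its cap of 9 → 5 left.
Only 5 left; SKU-102 takes them to reach 5.
Total = 8×9 + 20×5 + 19×14 + 15×17 + 7×5 = 728.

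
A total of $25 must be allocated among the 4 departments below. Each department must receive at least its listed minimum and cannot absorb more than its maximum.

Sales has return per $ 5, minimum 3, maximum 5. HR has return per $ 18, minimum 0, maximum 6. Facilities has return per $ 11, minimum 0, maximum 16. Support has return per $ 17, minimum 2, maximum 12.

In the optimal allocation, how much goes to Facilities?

Meeting every minimum uses 3+0+0+2 = 5 $, leaving 20.
Order the departments by return per $: HR 18 > Support 17 > Facilities 11 > Sales 5.
HR takes 6 more to reach its cap of 6 — 14 left.
Give Support 10 more to hit its cap of 12 — 4 left.
Facilities has room for 16 more but only 4 remain, so it gets 4.

4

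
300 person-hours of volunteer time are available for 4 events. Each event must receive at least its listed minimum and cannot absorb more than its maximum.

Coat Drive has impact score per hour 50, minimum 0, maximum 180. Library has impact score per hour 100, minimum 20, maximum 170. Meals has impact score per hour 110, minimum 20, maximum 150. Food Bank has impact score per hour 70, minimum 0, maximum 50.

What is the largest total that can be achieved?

Meeting every minimum uses 0+20+20+0 = 40 person-hours, leaving 260.
Rank by impact score per hour: Meals 110 > Library 100 > Food Bank 70 > Coat Drive 50.
Meals takes 130 more to reach its cap of 150 → 130 left.
Library has room for 150 more but only 130 remain, so it gets 150.
Total = 100×150 + 110×150 = 31500.

31500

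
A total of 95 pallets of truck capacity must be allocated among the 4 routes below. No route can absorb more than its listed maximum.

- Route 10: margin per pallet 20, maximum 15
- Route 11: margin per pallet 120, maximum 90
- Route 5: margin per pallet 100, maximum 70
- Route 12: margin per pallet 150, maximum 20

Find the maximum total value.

12000

Highest margin per pallet first: Route 12 150 > Route 11 120 > Route 5 100 > Route 10 20.
Route 12 takes 20 to reach its cap of 20 ; 75 left.
Route 11: +75 (room for 90) → 75. Pool exhausted.
Total = 120×75 + 150×20 = 12000.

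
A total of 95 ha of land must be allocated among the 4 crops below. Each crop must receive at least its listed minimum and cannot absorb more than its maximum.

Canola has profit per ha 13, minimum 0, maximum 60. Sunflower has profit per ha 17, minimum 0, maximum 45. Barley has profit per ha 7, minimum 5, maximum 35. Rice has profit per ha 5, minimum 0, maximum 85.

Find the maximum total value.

Meeting every minimum uses 0+0+5+0 = 5 ha, leaving 90.
Rank by profit per ha: Sunflower 17 > Canola 13 > Barley 7 > Rice 5.
Give Sunflower 45 more to hit its cap of 45 → 45 left.
Canola: +45 (room for 60) → 45. Pool exhausted.
Total = 13×45 + 17×45 + 7×5 = 1385.

1385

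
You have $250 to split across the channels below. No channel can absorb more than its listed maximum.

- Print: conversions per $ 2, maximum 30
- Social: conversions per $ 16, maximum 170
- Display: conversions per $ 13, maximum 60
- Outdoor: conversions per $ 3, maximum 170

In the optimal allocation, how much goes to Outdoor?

Order the channels by conversions per $: Social 16 > Display 13 > Outdoor 3 > Print 2.
Give Social 170 to hit its cap of 170 → 80 left.
Give Display 60 to hit its cap of 60 → 20 left.
Only 20 left; Outdoor takes them to reach 20.

20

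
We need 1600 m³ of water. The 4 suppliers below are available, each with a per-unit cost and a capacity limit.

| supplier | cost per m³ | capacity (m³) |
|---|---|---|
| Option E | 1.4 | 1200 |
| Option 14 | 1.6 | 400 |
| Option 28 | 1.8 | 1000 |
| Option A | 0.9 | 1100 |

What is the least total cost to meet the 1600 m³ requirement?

1690

Use suppliers in increasing cost order.
Option A at 0.9: take all 1100 m³ → 500 still needed.
Option E (1.4): take the remaining 500 → done.
Option 14, Option 28: unused.
Cost = 1100×0.9 + 500×1.4 = 1690.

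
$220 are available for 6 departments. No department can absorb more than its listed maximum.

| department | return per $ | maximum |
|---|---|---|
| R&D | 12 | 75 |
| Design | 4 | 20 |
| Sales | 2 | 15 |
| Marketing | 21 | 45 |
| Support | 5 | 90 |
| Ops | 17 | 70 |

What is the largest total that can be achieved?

Highest return per $ first: Marketing 21 > Ops 17 > R&D 12 > Support 5 > Design 4 > Sales 2.
Marketing: +45 to 45 (cap) ; 175 left.
Ops: +70 to 70 (cap) ; 105 left.
R&D: +75 to 75 (cap) ; 30 left.
Only 30 left; Support takes them to reach 30.
Total = 12×75 + 21×45 + 5×30 + 17×70 = 3185.

3185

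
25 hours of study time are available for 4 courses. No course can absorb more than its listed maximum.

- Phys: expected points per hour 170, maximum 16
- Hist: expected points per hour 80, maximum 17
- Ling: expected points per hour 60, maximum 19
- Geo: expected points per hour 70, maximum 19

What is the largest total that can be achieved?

3440

Rank by expected points per hour: Phys 170 > Hist 80 > Geo 70 > Ling 60.
Phys: +16 to 16 (cap) — 9 left.
Hist: +9 (room for 17) → 9. Pool exhausted.
Total = 170×16 + 80×9 = 3440.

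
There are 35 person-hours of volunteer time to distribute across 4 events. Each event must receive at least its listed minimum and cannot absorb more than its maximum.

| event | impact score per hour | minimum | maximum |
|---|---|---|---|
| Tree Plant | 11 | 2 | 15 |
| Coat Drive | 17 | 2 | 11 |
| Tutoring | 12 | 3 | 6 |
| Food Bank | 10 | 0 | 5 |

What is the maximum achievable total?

454

Meeting every minimum uses 2+2+3+0 = 7 person-hours, leaving 28.
Highest impact score per hour first: Coat Drive 17 > Tutoring 12 > Tree Plant 11 > Food Bank 10.
Coat Drive takes 9 more to reach its cap of 11 ; 19 left.
Tutoring: +3 to 6 (cap) ; 16 left.
Tree Plant: +13 to 15 (cap) ; 3 left.
Food Bank has room for 5 more but only 3 remain, so it gets 3.
Total = 11×15 + 17×11 + 12×6 + 10×3 = 454.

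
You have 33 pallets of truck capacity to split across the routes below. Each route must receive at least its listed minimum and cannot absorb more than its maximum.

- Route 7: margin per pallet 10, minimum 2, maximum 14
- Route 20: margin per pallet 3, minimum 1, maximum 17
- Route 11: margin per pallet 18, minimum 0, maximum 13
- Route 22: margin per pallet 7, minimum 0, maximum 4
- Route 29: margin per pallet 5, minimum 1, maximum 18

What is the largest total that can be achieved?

410

Meeting every minimum uses 2+1+0+0+1 = 4 pallets, leaving 29.
Order the routes by margin per pallet: Route 11 18 > Route 7 10 > Route 22 7 > Route 29 5 > Route 20 3.
Route 11: +13 to 13 (cap) — 16 left.
Route 7: +12 to 14 (cap) — 4 left.
Route 22 takes 4 more to reach its cap of 4 — 0 left.
Total = 10×14 + 3×1 + 18×13 + 7×4 + 5×1 = 410.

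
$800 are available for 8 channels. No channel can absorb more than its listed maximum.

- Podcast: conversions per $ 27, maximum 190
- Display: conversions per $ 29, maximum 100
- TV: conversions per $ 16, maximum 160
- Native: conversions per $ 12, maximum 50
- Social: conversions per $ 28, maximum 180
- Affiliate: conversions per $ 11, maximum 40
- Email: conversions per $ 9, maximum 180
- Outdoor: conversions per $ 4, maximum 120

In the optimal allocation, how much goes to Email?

Order the channels by conversions per $: Display 29 > Social 28 > Podcast 27 > TV 16 > Native 12 > Affiliate 11 > Email 9 > Outdoor 4.
Display: +100 to 100 (cap) → 700 left.
Give Social 180 to hit its cap of 180 → 520 left.
Podcast takes 190 to reach its cap of 190 → 330 left.
Give TV 160 to hit its cap of 160 → 170 left.
Native takes 50 to reach its cap of 50 → 120 left.
Affiliate: +40 to 40 (cap) → 80 left.
Email: +80 (room for 180) → 80. Pool exhausted.

80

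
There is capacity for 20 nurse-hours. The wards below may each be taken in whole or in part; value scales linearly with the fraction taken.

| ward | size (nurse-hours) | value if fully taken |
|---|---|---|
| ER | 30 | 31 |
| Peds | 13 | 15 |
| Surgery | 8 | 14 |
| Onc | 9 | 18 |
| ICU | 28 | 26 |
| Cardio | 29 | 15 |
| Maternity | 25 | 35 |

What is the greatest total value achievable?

36.2

Sort by value density: Onc 18/9≈2, Surgery 14/8≈1.75, Maternity 35/25≈1.4, Peds 15/13≈1.15, ER 31/30≈1.03, ICU 26/28≈0.929, Cardio 15/29≈0.517.
Onc: take in full, 9 nurse-hours for value 18 ; 11 left.
Surgery: take in full, 8 nurse-hours for value 14 ; 3 left.
Only 3 nurse-hours remain; take 3/25 of Maternity for value 35×3/25 = 4.2.
Total value = 36.2.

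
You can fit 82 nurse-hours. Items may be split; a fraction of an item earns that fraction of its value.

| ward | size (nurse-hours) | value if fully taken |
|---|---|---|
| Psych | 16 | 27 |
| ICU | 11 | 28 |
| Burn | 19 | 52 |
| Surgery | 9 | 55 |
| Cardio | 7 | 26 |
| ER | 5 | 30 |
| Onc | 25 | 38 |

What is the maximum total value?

240.8

Best value per unit of size first: Surgery 55/9≈6.11, ER 30/5≈6, Cardio 26/7≈3.71, Burn 52/19≈2.74, ICU 28/11≈2.55, Psych 27/16≈1.69, Onc 38/25≈1.52.
All 9 nurse-hours of Surgery fit (value 55) ; 73 remain.
All 5 nurse-hours of ER fit (value 30) ; 68 remain.
All 7 nurse-hours of Cardio fit (value 26) ; 61 remain.
All 19 nurse-hours of Burn fit (value 52) ; 42 remain.
Take all of ICU (11 nurse-hours, value 28) ; 31 nurse-hours left.
Psych: take in full, 16 nurse-hours for value 27 ; 15 left.
15 nurse-hours left: a 15/25 share of Onc gives 38×15/25 = 22.8.
Total value = 240.8.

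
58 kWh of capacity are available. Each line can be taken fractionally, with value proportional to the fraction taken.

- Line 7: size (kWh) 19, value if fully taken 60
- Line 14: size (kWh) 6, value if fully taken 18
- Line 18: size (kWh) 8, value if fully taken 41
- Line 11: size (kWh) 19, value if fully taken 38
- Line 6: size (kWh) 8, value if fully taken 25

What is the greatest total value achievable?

178

Rank by value-to-size ratio: Line 18 41/8≈5.12, Line 7 60/19≈3.16, Line 6 25/8≈3.12, Line 14 18/6≈3, Line 11 38/19≈2.
All 8 kWh of Line 18 fit (value 41) → 50 remain.
All 19 kWh of Line 7 fit (value 60) → 31 remain.
Line 6: take in full, 8 kWh for value 25 → 23 left.
Line 14: take in full, 6 kWh for value 18 → 17 left.
Fill the last 17 kWh with part of Line 11: 17/19 of it earns 34.
Total value = 178.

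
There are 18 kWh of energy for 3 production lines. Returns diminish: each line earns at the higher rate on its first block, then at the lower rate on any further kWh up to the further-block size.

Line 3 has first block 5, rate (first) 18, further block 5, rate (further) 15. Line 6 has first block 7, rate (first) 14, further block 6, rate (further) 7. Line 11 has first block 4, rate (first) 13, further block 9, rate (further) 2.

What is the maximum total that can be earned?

276

Rank every tier by rate: Line 3/first 18 > Line 3/second 15 > Line 6/first 14 > Line 11/first 13 > Line 6/second 7 > Line 11/second 2.
Line 3 first at 18: fill all 5 ; 13 left.
Line 3/second (15): +5 ; 8 left.
Line 6 first at 14: fill all 7 ; 1 left.
Line 11/first: +1 of 4 at 13; pool empty.
Total = 18×5 + 15×5 + 14×7 + 13×1 = 276.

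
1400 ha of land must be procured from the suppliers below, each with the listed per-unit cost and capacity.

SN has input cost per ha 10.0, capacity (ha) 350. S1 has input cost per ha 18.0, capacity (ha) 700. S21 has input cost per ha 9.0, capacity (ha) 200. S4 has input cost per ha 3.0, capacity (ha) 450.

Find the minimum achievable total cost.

13850

Cheapest first:
S4 at 3.0: take all 450 ha — 950 still needed.
S21 at 9.0: take all 200 ha — 750 still needed.
SN at 10.0: take all 350 ha — 400 still needed.
S1 (18.0): take the remaining 400 — done.
Cost = 450×3.0 + 200×9.0 + 350×10.0 + 400×18.0 = 13850.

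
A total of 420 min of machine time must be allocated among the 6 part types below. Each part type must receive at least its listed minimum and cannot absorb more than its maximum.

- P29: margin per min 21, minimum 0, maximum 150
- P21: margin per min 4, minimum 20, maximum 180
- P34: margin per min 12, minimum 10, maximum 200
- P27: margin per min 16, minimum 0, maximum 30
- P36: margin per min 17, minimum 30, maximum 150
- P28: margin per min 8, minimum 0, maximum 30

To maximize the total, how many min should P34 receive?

70

Meeting every minimum uses 0+20+10+0+30+0 = 60 min, leaving 360.
Rank by margin per min: P29 21 > P36 17 > P27 16 > P34 12 > P28 8 > P21 4.
P29: +150 to 150 (cap) → 210 left.
Give P36 120 more to hit its cap of 150 → 90 left.
Give P27 30 more to hit its cap of 30 → 60 left.
P34: +60 (room for 190) → 70. Pool exhausted.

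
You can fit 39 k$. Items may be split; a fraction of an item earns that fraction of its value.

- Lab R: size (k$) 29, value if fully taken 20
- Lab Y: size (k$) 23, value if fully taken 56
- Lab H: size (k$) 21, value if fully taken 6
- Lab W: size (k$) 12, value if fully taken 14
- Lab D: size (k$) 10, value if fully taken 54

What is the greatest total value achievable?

117

Rank by value-to-size ratio: Lab D 54/10≈5.4, Lab Y 56/23≈2.43, Lab W 14/12≈1.17, Lab R 20/29≈0.69, Lab H 6/21≈0.286.
All 10 k$ of Lab D fit (value 54) ; 29 remain.
Take all of Lab Y (23 k$, value 56) ; 6 k$ left.
Fill the last 6 k$ with part of Lab W: 6/12 of it earns 7.
Total value = 117.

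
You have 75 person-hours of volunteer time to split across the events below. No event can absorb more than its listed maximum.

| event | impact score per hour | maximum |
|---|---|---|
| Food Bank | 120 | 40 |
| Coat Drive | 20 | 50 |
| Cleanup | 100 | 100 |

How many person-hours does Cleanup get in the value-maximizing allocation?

Highest impact score per hour first: Food Bank 120 > Cleanup 100 > Coat Drive 20.
Food Bank takes 40 to reach its cap of 40 → 35 left.
Cleanup: +35 (room for 100) → 35. Pool exhausted.

35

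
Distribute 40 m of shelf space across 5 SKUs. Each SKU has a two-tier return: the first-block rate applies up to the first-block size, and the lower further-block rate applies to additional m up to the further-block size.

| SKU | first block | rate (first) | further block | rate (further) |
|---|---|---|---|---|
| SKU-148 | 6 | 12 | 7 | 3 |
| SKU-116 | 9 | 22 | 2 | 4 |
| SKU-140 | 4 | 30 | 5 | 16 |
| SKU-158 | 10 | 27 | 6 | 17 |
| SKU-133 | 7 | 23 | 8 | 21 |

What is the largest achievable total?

Treat each block as its own option and order by rate: SKU-140/T1 30 > SKU-158/T1 27 > SKU-133/T1 23 > SKU-116/T1 22 > SKU-133/T2 21 > SKU-158/T2 17 > SKU-140/T2 16 > SKU-148/T1 12 > SKU-116/T2 4 > SKU-148/T2 3.
SKU-140 T1 at 30: fill all 4 — 36 left.
SKU-158 T1 at 27: fill all 10 — 26 left.
SKU-133 T1 at 23: fill all 7 — 19 left.
SKU-116 T1 at 22: fill all 9 — 10 left.
SKU-133 T2 at 21: fill all 8 — 2 left.
2 remain; put them into SKU-158 T2 at 17.
Total = 30×4 + 27×10 + 23×7 + 22×9 + 21×8 + 17×2 = 951.

951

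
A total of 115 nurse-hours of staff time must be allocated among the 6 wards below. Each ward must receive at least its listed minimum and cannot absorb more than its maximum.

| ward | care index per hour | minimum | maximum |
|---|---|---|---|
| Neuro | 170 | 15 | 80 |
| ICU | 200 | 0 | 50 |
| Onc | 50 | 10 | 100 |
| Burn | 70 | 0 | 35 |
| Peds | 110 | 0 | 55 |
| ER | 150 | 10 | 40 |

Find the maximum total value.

Meeting every minimum uses 15+0+10+0+0+10 = 35 nurse-hours, leaving 80.
Rank by care index per hour: ICU 200 > Neuro 170 > ER 150 > Peds 110 > Burn 70 > Onc 50.
ICU: +50 to 50 (cap) → 30 left.
Only 30 left; Neuro takes them to reach 45.
Total = 170×45 + 200×50 + 50×10 + 150×10 = 19650.

19650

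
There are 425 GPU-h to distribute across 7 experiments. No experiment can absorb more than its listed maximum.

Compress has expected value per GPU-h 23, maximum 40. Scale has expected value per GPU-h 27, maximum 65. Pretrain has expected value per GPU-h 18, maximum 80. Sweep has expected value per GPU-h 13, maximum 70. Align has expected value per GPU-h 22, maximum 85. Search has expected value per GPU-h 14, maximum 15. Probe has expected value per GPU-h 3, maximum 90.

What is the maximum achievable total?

7315

Order the experiments by expected value per GPU-h: Scale 27 > Compress 23 > Align 22 > Pretrain 18 > Search 14 > Sweep 13 > Probe 3.
Give Scale 65 to hit its cap of 65 — 360 left.
Give Compress 40 to hit its cap of 40 — 320 left.
Give Align 85 to hit its cap of 85 — 235 left.
Pretrain takes 80 to reach its cap of 80 — 155 left.
Give Search 15 to hit its cap of 15 — 140 left.
Give Sweep 70 to hit its cap of 70 — 70 left.
Only 70 left; Probe takes them to reach 70.
Total = 23×40 + 27×65 + 18×80 + 13×70 + 22×85 + 14×15 + 3×70 = 7315.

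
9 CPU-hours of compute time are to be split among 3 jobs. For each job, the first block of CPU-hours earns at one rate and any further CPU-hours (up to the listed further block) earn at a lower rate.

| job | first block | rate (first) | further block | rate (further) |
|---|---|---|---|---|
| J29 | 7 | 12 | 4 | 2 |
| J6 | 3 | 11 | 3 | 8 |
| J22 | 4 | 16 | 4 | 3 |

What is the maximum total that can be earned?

Treat each block as its own option and order by rate: J22/T1 16 > J29/T1 12 > J6/T1 11 > J6/T2 8 > J22/T2 3 > J29/T2 2.
J22 T1 at 16: fill all 4 — 5 left.
J29 T1 at 12: only 5 left, fill 5.
Total = 16×4 + 12×5 = 124.

124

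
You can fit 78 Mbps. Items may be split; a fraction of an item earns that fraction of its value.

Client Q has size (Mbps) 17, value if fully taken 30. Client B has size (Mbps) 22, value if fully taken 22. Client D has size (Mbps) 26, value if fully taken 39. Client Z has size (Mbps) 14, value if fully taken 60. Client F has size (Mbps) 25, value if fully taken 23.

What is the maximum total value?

150

Rank by value-to-size ratio: Client Z 60/14≈4.29, Client Q 30/17≈1.76, Client D 39/26≈1.5, Client B 22/22≈1, Client F 23/25≈0.92.
Client Z: take in full, 14 Mbps for value 60 → 64 left.
Take all of Client Q (17 Mbps, value 30) → 47 Mbps left.
All 26 Mbps of Client D fit (value 39) → 21 remain.
Only 21 Mbps remain; take 21/22 of Client B for value 22×21/22 = 21.
Total value = 150.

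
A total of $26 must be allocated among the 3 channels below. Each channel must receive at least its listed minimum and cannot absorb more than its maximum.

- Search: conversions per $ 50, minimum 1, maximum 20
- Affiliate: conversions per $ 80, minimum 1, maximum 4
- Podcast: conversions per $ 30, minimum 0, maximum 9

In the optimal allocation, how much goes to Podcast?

Meeting every minimum uses 1+1+0 = 2 $, leaving 24.
Rank by conversions per $: Affiliate 80 > Search 50 > Podcast 30.
Affiliate takes 3 more to reach its cap of 4 ; 21 left.
Search: +19 to 20 (cap) ; 2 left.
Only 2 left; Podcast takes them to reach 2.

2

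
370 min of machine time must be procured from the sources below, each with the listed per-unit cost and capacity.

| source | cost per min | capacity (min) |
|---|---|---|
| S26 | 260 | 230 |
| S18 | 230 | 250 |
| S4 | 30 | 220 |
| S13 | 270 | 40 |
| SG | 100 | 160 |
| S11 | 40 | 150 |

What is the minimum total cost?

12600

Cheapest first:
S4 (30): use full 220 — 150 min to go.
S11 at 40: take all 150 min — 0 still needed.
SG, S18, S26, S13: unused.
Cost = 220×30 + 150×40 = 12600.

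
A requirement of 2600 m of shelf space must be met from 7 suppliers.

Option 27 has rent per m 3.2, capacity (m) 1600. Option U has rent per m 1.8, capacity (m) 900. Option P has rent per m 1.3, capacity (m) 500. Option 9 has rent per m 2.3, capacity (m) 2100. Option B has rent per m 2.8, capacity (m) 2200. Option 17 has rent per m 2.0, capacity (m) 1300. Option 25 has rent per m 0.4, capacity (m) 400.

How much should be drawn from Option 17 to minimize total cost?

Fill from the cheapest supplier first.
Option 25 (0.4): use full 400 → 2200 m to go.
Option P (1.3): use full 500 → 1700 m to go.
Option U at 1.8: take all 900 m → 800 still needed.
Option 17 at 2.0: take 800 of its 1300 → requirement met.
Option 9, Option B, Option 27: unused.

800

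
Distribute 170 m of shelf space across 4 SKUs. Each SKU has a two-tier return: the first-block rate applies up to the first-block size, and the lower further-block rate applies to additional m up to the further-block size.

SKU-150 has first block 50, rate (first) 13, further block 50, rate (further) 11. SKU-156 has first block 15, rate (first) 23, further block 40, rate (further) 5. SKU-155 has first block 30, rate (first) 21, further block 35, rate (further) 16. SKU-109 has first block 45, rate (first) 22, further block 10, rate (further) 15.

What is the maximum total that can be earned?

Treat each block as its own option and order by rate: SKU-156/T1 23 > SKU-109/T1 22 > SKU-155/T1 21 > SKU-155/T2 16 > SKU-109/T2 15 > SKU-150/T1 13 > SKU-150/T2 11 > SKU-156/T2 5.
SKU-156 T1 at 23: fill all 15 — 155 left.
Fill SKU-109 T1 block (45 at 22) — 110 left.
SKU-155/T1 (21): +30 — 80 left.
Fill SKU-155 T2 block (35 at 16) — 45 left.
SKU-109/T2 (15): +10 — 35 left.
SKU-150/T1: +35 of 50 at 13; pool empty.
Total = 23×15 + 22×45 + 21×30 + 16×35 + 15×10 + 13×35 = 3130.

3130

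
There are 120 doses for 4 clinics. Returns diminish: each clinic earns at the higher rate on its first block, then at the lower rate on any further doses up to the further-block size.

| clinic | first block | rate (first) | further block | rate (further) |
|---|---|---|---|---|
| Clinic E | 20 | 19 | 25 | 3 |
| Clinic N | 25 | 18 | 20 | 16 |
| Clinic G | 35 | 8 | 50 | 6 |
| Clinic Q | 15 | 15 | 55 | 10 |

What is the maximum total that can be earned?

Treat each block as its own option and order by rate: Clinic E/T1 19 > Clinic N/T1 18 > Clinic N/T2 16 > Clinic Q/T1 15 > Clinic Q/T2 10 > Clinic G/T1 8 > Clinic G/T2 6 > Clinic E/T2 3.
Clinic E/T1 (19): +20 ; 100 left.
Clinic N T1 at 18: fill all 25 ; 75 left.
Clinic N T2 at 16: fill all 20 ; 55 left.
Clinic Q/T1 (15): +15 ; 40 left.
Clinic Q T2 at 10: only 40 left, fill 40.
Total = 19×20 + 18×25 + 16×20 + 15×15 + 10×40 = 1775.

1775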